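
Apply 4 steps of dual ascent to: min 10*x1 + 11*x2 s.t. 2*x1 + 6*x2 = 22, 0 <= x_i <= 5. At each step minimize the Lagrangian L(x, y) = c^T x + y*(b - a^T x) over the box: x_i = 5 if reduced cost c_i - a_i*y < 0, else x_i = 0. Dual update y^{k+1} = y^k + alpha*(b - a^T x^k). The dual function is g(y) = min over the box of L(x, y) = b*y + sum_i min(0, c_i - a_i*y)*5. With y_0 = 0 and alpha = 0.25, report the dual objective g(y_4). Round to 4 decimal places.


Dual ascent for LP: min 10*x1 + 11*x2, 2*x1 + 6*x2 = 22, 0 <= x_i <= 5
Step 1: y^k = 0.0, reduced costs: (10.0, 11.0)
  x^k = (0.0, 0.0), subgradient = b - a^T x = 22.0
  y^{k+1} = 0.0 + 0.25*22.0 = 5.5
Step 2: y^k = 5.5, reduced costs: (-1.0, -22.0)
  x^k = (5.0, 5.0), subgradient = b - a^T x = -18.0
  y^{k+1} = 5.5 + 0.25*-18.0 = 1.0
Step 3: y^k = 1.0, reduced costs: (8.0, 5.0)
  x^k = (0.0, 0.0), subgradient = b - a^T x = 22.0
  y^{k+1} = 1.0 + 0.25*22.0 = 6.5
Step 4: y^k = 6.5, reduced costs: (-3.0, -28.0)
  x^k = (5.0, 5.0), subgradient = b - a^T x = -18.0
  y^{k+1} = 6.5 + 0.25*-18.0 = 2.0
Dual objective at y_4 = 2.0: reduced costs (6.0, -1.0), box minimizer x = (0.0, 5.0)
g(y_4) = b*y + (c1 - a1*y)*x1 + (c2 - a2*y)*x2 = 22*2.0 + 6.0*0.0 + (-1.0)*5.0 = 44.0 + 0.0 - 5.0 = 39.0


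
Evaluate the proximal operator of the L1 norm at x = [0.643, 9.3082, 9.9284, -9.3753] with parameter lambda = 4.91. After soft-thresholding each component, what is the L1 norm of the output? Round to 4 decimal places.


Soft-thresholding with lambda = 4.91:
prox(0.643) = sign(0.643)*max(|0.643| - 4.91, 0) = 0.0
prox(9.3082) = sign(9.3082)*max(|9.3082| - 4.91, 0) = 4.3982
prox(9.9284) = sign(9.9284)*max(|9.9284| - 4.91, 0) = 5.0184
prox(-9.3753) = sign(-9.3753)*max(|-9.3753| - 4.91, 0) = -4.4653
prox(x) = [0.0, 4.3982, 5.0184, -4.4653]
||prox(x)||_1 = 0.0 + 4.3982 + 5.0184 + 4.4653 = 13.8819


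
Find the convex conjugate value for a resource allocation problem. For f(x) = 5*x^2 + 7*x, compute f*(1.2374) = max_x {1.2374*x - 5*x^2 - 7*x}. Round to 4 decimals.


f*(y) = sup_x {y*x - a*x^2 - b*x} = sup_x {(y-b)*x - a*x^2}
FOC: (y - b) - 2a*x = 0 => x* = (y - b)/(2a)
x* = (1.2374 - 7)/(2*5) = -0.5763
f*(1.2374) = (y-b)^2/(4a) = (1.2374 - 7)^2/(4*5)
= 33.2076/20 = 1.6604


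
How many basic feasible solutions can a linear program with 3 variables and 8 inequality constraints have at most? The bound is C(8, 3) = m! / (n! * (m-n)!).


Each vertex corresponds to some choice of n active constraints out of m, so the number of vertices is at most C(m, n) = m! / (n!(m-n)!).
m = 8, n = 3
Numerator: 8 * 7 * 6
Denominator: 3! = 6
C(8, 3) = 56


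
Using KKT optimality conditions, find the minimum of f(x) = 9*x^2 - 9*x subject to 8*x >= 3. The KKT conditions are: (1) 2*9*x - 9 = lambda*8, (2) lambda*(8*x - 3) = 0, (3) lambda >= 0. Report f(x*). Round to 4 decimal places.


Step 1: Try lambda = 0 (constraint inactive).
Stationarity: 2*9*x - 9 = 0
x* = 9/(2*9) = 0.5
Check constraint: 8*0.5 = 4.0 >= 3 -- satisfied.
Step 2: Compute optimal value.
f(x*) = 9*0.5^2 - 9*0.5 = -2.25


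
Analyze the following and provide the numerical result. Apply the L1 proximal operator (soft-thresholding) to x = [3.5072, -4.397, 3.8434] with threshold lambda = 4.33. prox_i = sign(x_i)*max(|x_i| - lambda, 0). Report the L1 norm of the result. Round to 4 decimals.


Soft-thresholding with lambda = 4.33:
prox(3.5072) = sign(3.5072)*max(|3.5072| - 4.33, 0) = 0.0
prox(-4.397) = sign(-4.397)*max(|-4.397| - 4.33, 0) = -0.067
prox(3.8434) = sign(3.8434)*max(|3.8434| - 4.33, 0) = 0.0
prox(x) = [0.0, -0.067, 0.0]
||prox(x)||_1 = 0.0 + 0.067 + 0.0 = 0.067


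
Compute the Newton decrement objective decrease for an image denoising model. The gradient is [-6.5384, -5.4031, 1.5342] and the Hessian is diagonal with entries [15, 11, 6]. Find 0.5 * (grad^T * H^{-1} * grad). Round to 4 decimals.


Step 1: H is diagonal, so H^(-1) * g = [-0.4359, -0.4912, 0.2557].
Step 2: g^T H^(-1) g = sum_i g_i^2 / H_ii
  = (-6.5384)^2/15 + (-5.4031)^2/11 + (1.5342)^2/6
  = 2.85 + 2.654 + 0.3923 = 5.8963
Step 3: Objective decrease = 0.5 * g^T H^(-1) g = 2.9481


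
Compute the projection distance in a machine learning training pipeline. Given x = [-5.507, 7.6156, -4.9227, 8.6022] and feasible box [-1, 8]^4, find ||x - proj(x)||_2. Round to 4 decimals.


Project each component onto [-1, 8].
clip(-5.507) = -1.0, clip(7.6156) = 7.6156, clip(-4.9227) = -1.0, clip(8.6022) = 8.0
Projection = [-1.0, 7.6156, -1.0, 8.0]
Squared diffs: [20.313, 0.0, 15.3876, 0.3626]
Distance = sqrt(36.0632) = 6.0053


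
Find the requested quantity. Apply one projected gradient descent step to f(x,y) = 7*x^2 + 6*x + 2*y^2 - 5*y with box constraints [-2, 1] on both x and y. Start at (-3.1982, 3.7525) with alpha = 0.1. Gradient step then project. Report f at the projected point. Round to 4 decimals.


Step 1: Compute gradient at (-3.1982, 3.7525).
grad_x = 2*7*-3.1982 + 6 = -38.7748
grad_y = 2*2*3.7525 - 5 = 10.01
Step 2: Gradient step.
x_raw = -3.1982 - 0.1*-38.7748 = 0.6793
y_raw = 3.7525 - 0.1*10.01 = 2.7515
Step 3: Project onto [-2, 1].
x_proj = clip(0.6793) = 0.6793
y_proj = clip(2.7515) = 1.0
Step 4: Evaluate f.
f(0.6793, 1.0) = 4.3056


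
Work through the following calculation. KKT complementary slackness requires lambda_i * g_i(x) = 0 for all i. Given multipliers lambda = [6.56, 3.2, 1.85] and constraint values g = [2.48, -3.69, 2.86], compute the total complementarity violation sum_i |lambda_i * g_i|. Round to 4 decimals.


KKT complementary slackness check:
lambda_1 * g_1 = 6.56 * 2.48 = 16.2688
lambda_2 * g_2 = 3.2 * -3.69 = -11.808
lambda_3 * g_3 = 1.85 * 2.86 = 5.291
Total violation = 16.2688 + 11.808 + 5.291 = 33.3678


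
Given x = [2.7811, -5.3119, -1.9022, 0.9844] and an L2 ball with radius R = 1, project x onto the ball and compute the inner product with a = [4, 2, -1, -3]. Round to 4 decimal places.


Step 1: Compute ||x|| (intermediates to 6 decimals).
||x|| = sqrt(2.7811^2 + (-5.3119)^2 + (-1.9022)^2 + 0.9844^2) = 6.366962
Step 2: Project.
Since ||x|| > R, scale = R/||x|| = 1/6.366962 = 0.157061, proj(x) = scale * x
proj(x) = [0.436802, -0.834292, -0.298761, 0.154611]
Step 3: Dot product.
a^T * proj(x) = 4*0.436802 + 2*(-0.834292) - 1*(-0.298761) - 3*0.154611 = -0.0864


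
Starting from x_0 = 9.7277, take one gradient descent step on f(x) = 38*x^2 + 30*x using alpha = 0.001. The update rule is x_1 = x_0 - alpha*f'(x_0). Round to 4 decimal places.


We compute the gradient at x_0 and apply the update.
f'(x) = 76*x + 30
f'(9.7277) = 76*9.7277 + 30 = 769.3052
x_1 = 9.7277 - 0.001*769.3052 = 8.9584


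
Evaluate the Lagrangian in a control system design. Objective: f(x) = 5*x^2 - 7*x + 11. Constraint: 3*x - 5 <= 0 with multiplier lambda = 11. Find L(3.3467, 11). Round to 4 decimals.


Step 1: Evaluate f(x).
f(3.3467) = 5*3.3467^2 - 7*3.3467 + 11 = 43.5751
Step 2: Evaluate g(x).
g(3.3467) = 3*3.3467 - 5 = 5.0401
Step 3: Compute Lagrangian.
L = 43.5751 + 11*5.0401 = 99.0162


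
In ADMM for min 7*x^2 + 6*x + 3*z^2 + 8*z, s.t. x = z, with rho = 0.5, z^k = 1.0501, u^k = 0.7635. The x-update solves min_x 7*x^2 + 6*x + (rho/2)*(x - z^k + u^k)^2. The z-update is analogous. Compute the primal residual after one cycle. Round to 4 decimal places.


ADMM iteration with rho = 0.5, z^k = 1.0501, u^k = 0.7635
Step 1: x-update.
Minimize 7*x^2 + 6*x + (0.5/2)*(x - 1.0501 + 0.7635)^2
FOC: (2*7 + 0.5)*x = -6 + 0.5*(1.0501 - 0.7635)
x^{k+1} = -0.4039
Step 2: z-update.
Minimize 3*z^2 + 8*z + (0.5/2)*(-0.4039 - z + 0.7635)^2
FOC: (2*3 + 0.5)*z = -8 + 0.5*(-0.4039 + 0.7635)
z^{k+1} = -1.2031
Step 3: u-update.
u^{k+1} = 0.7635 - 0.4039 + 1.2031 = 1.5627
Step 4: Primal residual = |-0.4039 + 1.2031| = 0.7992


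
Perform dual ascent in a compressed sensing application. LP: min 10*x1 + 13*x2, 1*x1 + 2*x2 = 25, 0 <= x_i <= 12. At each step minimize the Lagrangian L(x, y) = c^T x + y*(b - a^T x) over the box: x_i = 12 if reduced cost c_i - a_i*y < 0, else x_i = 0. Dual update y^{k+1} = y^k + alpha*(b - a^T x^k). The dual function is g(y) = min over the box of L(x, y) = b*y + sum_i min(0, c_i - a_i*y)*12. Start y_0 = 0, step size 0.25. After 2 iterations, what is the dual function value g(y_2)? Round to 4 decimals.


Dual ascent for LP: min 10*x1 + 13*x2, 1*x1 + 2*x2 = 25, 0 <= x_i <= 12
Step 1: y^k = 0.0, reduced costs: (10.0, 13.0)
  x^k = (0.0, 0.0), subgradient = b - a^T x = 25.0
  y^{k+1} = 0.0 + 0.25*25.0 = 6.25
Step 2: y^k = 6.25, reduced costs: (3.75, 0.5)
  x^k = (0.0, 0.0), subgradient = b - a^T x = 25.0
  y^{k+1} = 6.25 + 0.25*25.0 = 12.5
Dual objective at y_2 = 12.5: reduced costs (-2.5, -12.0), box minimizer x = (12.0, 12.0)
g(y_2) = b*y + (c1 - a1*y)*x1 + (c2 - a2*y)*x2 = 25*12.5 + (-2.5)*12.0 + (-12.0)*12.0 = 312.5 - 30.0 - 144.0 = 138.5


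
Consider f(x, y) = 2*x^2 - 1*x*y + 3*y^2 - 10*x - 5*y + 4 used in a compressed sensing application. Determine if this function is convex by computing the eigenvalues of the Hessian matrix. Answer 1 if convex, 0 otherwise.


The Hessian of f(x,y) = 2*x^2 - 1*x*y + 3*y^2 - 10*x - 5*y + 4 is:
H = [[4, -1], [-1, 6]]
Trace = 4 + 6 = 10
Determinant = 4*6 - (-1)^2 = 23
Discriminant = (10)^2 - 4*23 = 8.0
Eigenvalues: lambda_1 = 3.5858, lambda_2 = 6.4142
The function is convex.

1


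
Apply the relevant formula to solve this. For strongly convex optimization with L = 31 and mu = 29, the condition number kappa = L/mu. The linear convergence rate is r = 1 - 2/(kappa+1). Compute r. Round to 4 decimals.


Step 1: Compute the condition number.
kappa = L/mu = 31/29 = 1.069
Step 2: Compute the convergence rate.
r = 1 - 2/(kappa + 1) = 1 - 2*mu/(L + mu) = (L - mu)/(L + mu) = 2/60 = 0.0333


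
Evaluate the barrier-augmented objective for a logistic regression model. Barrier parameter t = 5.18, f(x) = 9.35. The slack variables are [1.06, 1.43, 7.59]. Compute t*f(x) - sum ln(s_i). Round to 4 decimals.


Step 1: Compute log-barrier.
ln values: [0.0583, 0.3577, 2.0268]
phi = -(0.0583 + 0.3577 + 2.0268) = -2.4428
Step 2: Compute augmented objective.
t*f(x) = 5.18*9.35 = 48.433
Total = 48.433 - 2.4428 = 45.9902


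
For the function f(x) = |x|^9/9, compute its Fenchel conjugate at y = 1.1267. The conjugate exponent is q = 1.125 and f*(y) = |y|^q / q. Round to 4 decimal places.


The conjugate exponent q satisfies 1/p + 1/q = 1.
p = 9, so q = 9/(9 - 1) = 1.125
|y|^q = 1.1267^1.125 = 1.1436
f*(1.1267) = 1.1436 / 1.125 = 1.0166


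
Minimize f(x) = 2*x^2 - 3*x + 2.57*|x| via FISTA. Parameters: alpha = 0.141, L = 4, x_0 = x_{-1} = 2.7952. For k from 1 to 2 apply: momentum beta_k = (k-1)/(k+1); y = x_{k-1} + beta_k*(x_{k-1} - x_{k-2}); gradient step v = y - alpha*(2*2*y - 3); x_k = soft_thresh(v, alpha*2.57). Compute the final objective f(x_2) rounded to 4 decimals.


FISTA on f(x) = 2*x^2 - 3*x + 2.57*|x|
L = 4, alpha = 0.141
Iteration 1: beta = 0.0, y = 2.7952 + 0.0*(2.7952 - 2.7952) = 2.7952
  grad(y) = 8.1808, v = y - alpha*grad = 1.6417
  prox(v) = soft_thresh(1.6417, 0.3624) = 1.2793
Iteration 2: beta = 0.3333, y = 1.2793 + 0.3333*(1.2793 - 2.7952) = 0.774
  grad(y) = 0.0962, v = y - alpha*grad = 0.7605
  prox(v) = soft_thresh(0.7605, 0.3624) = 0.3981
f(x_2) = 2*0.3981^2 - 3*0.3981 + 2.57*|0.3981| = 0.1458


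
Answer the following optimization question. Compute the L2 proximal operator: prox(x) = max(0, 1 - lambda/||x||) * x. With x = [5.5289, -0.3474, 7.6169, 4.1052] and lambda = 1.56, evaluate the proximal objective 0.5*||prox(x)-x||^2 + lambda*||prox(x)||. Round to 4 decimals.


Step 1: Compute ||x||.
||x|| = 10.2742
Step 2: Compute scaling factor.
scale = max(0, 1 - 1.56/10.2742) = 0.8482
Step 3: prox(x) = [4.6894, -0.2947, 6.4604, 3.4819]
||prox(x)|| = 8.7142
Step 4: Proximal objective.
0.5*||prox-x||^2 = 1.2168
lambda*||prox|| = 13.5942
Total = 14.811


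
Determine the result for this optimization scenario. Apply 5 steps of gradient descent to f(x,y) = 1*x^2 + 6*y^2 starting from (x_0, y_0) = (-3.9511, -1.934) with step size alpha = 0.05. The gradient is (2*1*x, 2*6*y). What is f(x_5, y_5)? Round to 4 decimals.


Gradient descent on f(x,y) = 1*x^2 + 6*y^2.
Starting point: (-3.9511, -1.934), alpha = 0.05
Step 1: grad_x = 2*1*-3.9511 = -7.9022, grad_y = 2*6*-1.934 = -23.208
  x_1 = -3.9511 - 0.05*-7.9022 = -3.556
  y_1 = -1.934 - 0.05*-23.208 = -0.7736
Step 2: grad_x = 2*1*-3.556 = -7.112, grad_y = 2*6*-0.7736 = -9.2832
  x_2 = -3.556 - 0.05*-7.112 = -3.2004
  y_2 = -0.7736 - 0.05*-9.2832 = -0.3094
Step 3: grad_x = 2*1*-3.2004 = -6.4008, grad_y = 2*6*-0.3094 = -3.7133
  x_3 = -3.2004 - 0.05*-6.4008 = -2.8804
  y_3 = -0.3094 - 0.05*-3.7133 = -0.1238
Step 4: grad_x = 2*1*-2.8804 = -5.7607, grad_y = 2*6*-0.1238 = -1.4853
  x_4 = -2.8804 - 0.05*-5.7607 = -2.5923
  y_4 = -0.1238 - 0.05*-1.4853 = -0.0495
Step 5: grad_x = 2*1*-2.5923 = -5.1846, grad_y = 2*6*-0.0495 = -0.5941
  x_5 = -2.5923 - 0.05*-5.1846 = -2.3331
  y_5 = -0.0495 - 0.05*-0.5941 = -0.0198
f(-2.3331, -0.0198) = 1*(-2.3331)^2 + 6*(-0.0198)^2 = 5.4456


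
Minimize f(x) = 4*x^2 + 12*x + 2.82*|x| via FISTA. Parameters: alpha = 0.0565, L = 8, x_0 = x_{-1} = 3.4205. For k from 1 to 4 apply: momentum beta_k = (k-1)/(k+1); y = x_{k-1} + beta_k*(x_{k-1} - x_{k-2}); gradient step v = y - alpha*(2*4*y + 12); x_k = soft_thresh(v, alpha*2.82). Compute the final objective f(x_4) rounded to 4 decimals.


FISTA on f(x) = 4*x^2 + 12*x + 2.82*|x|
L = 8, alpha = 0.0565
Iteration 1: beta = 0.0, y = 3.4205 + 0.0*(3.4205 - 3.4205) = 3.4205
  grad(y) = 39.364, v = y - alpha*grad = 1.1964
  prox(v) = soft_thresh(1.1964, 0.1593) = 1.0371
Iteration 2: beta = 0.3333, y = 1.0371 + 0.3333*(1.0371 - 3.4205) = 0.2426
  grad(y) = 13.9411, v = y - alpha*grad = -0.545
  prox(v) = soft_thresh(-0.545, 0.1593) = -0.3857
Iteration 3: beta = 0.5, y = -0.3857 + 0.5*(-0.3857 - 1.0371) = -1.0971
  grad(y) = 3.2231, v = y - alpha*grad = -1.2792
  prox(v) = soft_thresh(-1.2792, 0.1593) = -1.1199
Iteration 4: beta = 0.6, y = -1.1199 + 0.6*(-1.1199 + 0.3857) = -1.5604
  grad(y) = -0.4832, v = y - alpha*grad = -1.5331
  prox(v) = soft_thresh(-1.5331, 0.1593) = -1.3738
f(x_4) = 4*(-1.3738)^2 + 12*(-1.3738) + 2.82*|-1.3738| = -5.0622


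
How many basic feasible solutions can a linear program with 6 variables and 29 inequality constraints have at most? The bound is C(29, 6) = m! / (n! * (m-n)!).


Each vertex corresponds to some choice of n active constraints out of m, so the number of vertices is at most C(m, n) = m! / (n!(m-n)!).
m = 29, n = 6
Numerator: 29 * 28 * 27 * 26 * 25 * 24
Denominator: 6! = 720
C(29, 6) = 475020


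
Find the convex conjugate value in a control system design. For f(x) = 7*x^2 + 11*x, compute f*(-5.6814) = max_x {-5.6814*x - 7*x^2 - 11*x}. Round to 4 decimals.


f*(y) = sup_x {y*x - a*x^2 - b*x} = sup_x {(y-b)*x - a*x^2}
FOC: (y - b) - 2a*x = 0 => x* = (y - b)/(2a)
x* = (-5.6814 - 11)/(2*7) = -1.1915
f*(-5.6814) = (y-b)^2/(4a) = (-5.6814 - 11)^2/(4*7)
= 278.2691/28 = 9.9382


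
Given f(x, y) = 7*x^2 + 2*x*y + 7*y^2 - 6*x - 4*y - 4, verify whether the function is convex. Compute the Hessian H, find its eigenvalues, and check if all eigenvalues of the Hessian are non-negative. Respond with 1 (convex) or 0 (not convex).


The Hessian of f(x,y) = 7*x^2 + 2*x*y + 7*y^2 - 6*x - 4*y - 4 is:
H = [[14, 2], [2, 14]]
Trace = 14 + 14 = 28
Determinant = 14*14 - (2)^2 = 192
Discriminant = (28)^2 - 4*192 = 16.0
Eigenvalues: lambda_1 = 12.0, lambda_2 = 16.0
The function is convex.

1


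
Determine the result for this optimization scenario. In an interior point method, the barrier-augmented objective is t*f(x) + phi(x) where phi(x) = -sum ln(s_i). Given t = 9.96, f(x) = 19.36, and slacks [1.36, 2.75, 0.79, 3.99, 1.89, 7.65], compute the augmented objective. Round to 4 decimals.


Step 1: Compute log-barrier.
ln values: [0.3075, 1.0116, -0.2357, 1.3838, 0.6366, 2.0347]
phi = -(0.3075 + 1.0116 - 0.2357 + 1.3838 + 0.6366 + 2.0347) = -5.1384
Step 2: Compute augmented objective.
t*f(x) = 9.96*19.36 = 192.8256
Total = 192.8256 - 5.1384 = 187.6872


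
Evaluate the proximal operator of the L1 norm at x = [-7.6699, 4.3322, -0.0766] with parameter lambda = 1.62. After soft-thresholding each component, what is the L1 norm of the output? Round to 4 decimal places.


Soft-thresholding with lambda = 1.62:
prox(-7.6699) = sign(-7.6699)*max(|-7.6699| - 1.62, 0) = -6.0499
prox(4.3322) = sign(4.3322)*max(|4.3322| - 1.62, 0) = 2.7122
prox(-0.0766) = sign(-0.0766)*max(|-0.0766| - 1.62, 0) = 0.0
prox(x) = [-6.0499, 2.7122, 0.0]
||prox(x)||_1 = 6.0499 + 2.7122 + 0.0 = 8.7621


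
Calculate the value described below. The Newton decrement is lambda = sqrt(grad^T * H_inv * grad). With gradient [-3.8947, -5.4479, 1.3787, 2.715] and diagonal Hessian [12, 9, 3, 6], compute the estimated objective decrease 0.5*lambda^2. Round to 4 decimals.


Step 1: H is diagonal, so H^(-1) * g = [-0.3246, -0.6053, 0.4596, 0.4525].
Step 2: g^T H^(-1) g = sum_i g_i^2 / H_ii
  = (-3.8947)^2/12 + (-5.4479)^2/9 + (1.3787)^2/3 + (2.715)^2/6
  = 1.2641 + 3.2977 + 0.6336 + 1.2285 = 6.4239
Step 3: Objective decrease = 0.5 * g^T H^(-1) g = 3.212


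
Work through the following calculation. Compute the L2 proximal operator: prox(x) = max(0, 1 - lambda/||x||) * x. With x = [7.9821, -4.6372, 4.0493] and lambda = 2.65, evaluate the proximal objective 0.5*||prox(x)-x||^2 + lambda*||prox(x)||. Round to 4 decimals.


Step 1: Compute ||x||.
||x|| = 10.0804
Step 2: Compute scaling factor.
scale = max(0, 1 - 2.65/10.0804) = 0.7371
Step 3: prox(x) = [5.8837, -3.4181, 2.9848]
||prox(x)|| = 7.4304
Step 4: Proximal objective.
0.5*||prox-x||^2 = 3.5113
lambda*||prox|| = 19.6906
Total = 23.2018


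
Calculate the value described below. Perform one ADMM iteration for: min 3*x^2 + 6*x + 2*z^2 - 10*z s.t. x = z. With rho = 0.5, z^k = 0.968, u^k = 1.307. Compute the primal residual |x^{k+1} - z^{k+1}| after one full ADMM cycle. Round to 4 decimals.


ADMM iteration with rho = 0.5, z^k = 0.968, u^k = 1.307
Step 1: x-update.
Minimize 3*x^2 + 6*x + (0.5/2)*(x - 0.968 + 1.307)^2
FOC: (2*3 + 0.5)*x = -6 + 0.5*(0.968 - 1.307)
x^{k+1} = -0.9492
Step 2: z-update.
Minimize 2*z^2 - 10*z + (0.5/2)*(-0.9492 - z + 1.307)^2
FOC: (2*2 + 0.5)*z = 10 + 0.5*(-0.9492 + 1.307)
z^{k+1} = 2.262
Step 3: u-update.
u^{k+1} = 1.307 - 0.9492 - 2.262 = -1.9041
Step 4: Primal residual = |-0.9492 - 2.262| = 3.2111


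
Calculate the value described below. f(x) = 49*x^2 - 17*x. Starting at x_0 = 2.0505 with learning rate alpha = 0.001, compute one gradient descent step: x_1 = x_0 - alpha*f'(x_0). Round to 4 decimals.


We compute the gradient at x_0 and apply the update.
f'(x) = 98*x - 17
f'(2.0505) = 98*2.0505 - 17 = 183.949
x_1 = 2.0505 - 0.001*183.949 = 1.8666


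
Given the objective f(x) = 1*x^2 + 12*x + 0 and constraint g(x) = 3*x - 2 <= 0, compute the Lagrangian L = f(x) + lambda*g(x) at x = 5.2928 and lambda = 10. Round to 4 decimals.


Step 1: Evaluate f(x).
f(5.2928) = 1*5.2928^2 + 12*5.2928 + 0 = 91.5273
Step 2: Evaluate g(x).
g(5.2928) = 3*5.2928 - 2 = 13.8784
Step 3: Compute Lagrangian.
L = 91.5273 + 10*13.8784 = 230.3113


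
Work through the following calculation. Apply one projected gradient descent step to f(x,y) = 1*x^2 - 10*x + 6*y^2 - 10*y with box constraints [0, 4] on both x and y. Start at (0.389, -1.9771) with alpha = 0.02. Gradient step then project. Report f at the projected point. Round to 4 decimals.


Step 1: Compute gradient at (0.389, -1.9771).
grad_x = 2*1*0.389 - 10 = -9.222
grad_y = 2*6*-1.9771 - 10 = -33.7252
Step 2: Gradient step.
x_raw = 0.389 - 0.02*-9.222 = 0.5734
y_raw = -1.9771 - 0.02*-33.7252 = -1.3026
Step 3: Project onto [0, 4].
x_proj = clip(0.5734) = 0.5734
y_proj = clip(-1.3026) = 0.0
Step 4: Evaluate f.
f(0.5734, 0.0) = -5.4056


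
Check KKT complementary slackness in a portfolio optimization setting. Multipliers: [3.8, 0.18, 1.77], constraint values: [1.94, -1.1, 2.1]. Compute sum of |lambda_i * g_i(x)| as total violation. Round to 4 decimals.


KKT complementary slackness check:
lambda_1 * g_1 = 3.8 * 1.94 = 7.372
lambda_2 * g_2 = 0.18 * -1.1 = -0.198
lambda_3 * g_3 = 1.77 * 2.1 = 3.717
Total violation = 7.372 + 0.198 + 3.717 = 11.287


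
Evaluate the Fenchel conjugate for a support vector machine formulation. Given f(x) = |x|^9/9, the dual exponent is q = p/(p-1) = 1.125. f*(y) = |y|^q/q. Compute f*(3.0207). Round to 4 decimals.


The conjugate exponent q satisfies 1/p + 1/q = 1.
p = 9, so q = 9/(9 - 1) = 1.125
|y|^q = 3.0207^1.125 = 3.4683
f*(3.0207) = 3.4683 / 1.125 = 3.083


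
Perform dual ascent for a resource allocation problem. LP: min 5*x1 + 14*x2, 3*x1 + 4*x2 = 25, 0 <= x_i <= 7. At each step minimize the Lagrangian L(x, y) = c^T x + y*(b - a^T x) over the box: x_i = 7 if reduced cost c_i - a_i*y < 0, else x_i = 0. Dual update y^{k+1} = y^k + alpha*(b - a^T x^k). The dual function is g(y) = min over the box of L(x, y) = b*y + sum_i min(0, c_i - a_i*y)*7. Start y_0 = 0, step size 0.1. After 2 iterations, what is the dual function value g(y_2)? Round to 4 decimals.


Dual ascent for LP: min 5*x1 + 14*x2, 3*x1 + 4*x2 = 25, 0 <= x_i <= 7
Step 1: y^k = 0.0, reduced costs: (5.0, 14.0)
  x^k = (0.0, 0.0), subgradient = b - a^T x = 25.0
  y^{k+1} = 0.0 + 0.1*25.0 = 2.5
Step 2: y^k = 2.5, reduced costs: (-2.5, 4.0)
  x^k = (7.0, 0.0), subgradient = b - a^T x = 4.0
  y^{k+1} = 2.5 + 0.1*4.0 = 2.9
Dual objective at y_2 = 2.9: reduced costs (-3.7, 2.4), box minimizer x = (7.0, 0.0)
g(y_2) = b*y + (c1 - a1*y)*x1 + (c2 - a2*y)*x2 = 25*2.9 + (-3.7)*7.0 + 2.4*0.0 = 72.5 - 25.9 + 0.0 = 46.6


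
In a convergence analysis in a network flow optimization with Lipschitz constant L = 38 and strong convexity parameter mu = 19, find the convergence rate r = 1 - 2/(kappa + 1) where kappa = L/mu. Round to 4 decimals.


Step 1: Compute the condition number.
kappa = L/mu = 38/19 = 2.0
Step 2: Compute the convergence rate.
r = 1 - 2/(kappa + 1) = 1 - 2*mu/(L + mu) = (L - mu)/(L + mu) = 19/57 = 0.3333


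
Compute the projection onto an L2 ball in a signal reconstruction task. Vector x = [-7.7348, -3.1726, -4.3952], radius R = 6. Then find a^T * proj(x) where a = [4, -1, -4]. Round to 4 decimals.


Step 1: Compute ||x|| (intermediates to 6 decimals).
||x|| = sqrt((-7.7348)^2 + (-3.1726)^2 + (-4.3952)^2) = 9.445121
Step 2: Project.
Since ||x|| > R, scale = R/||x|| = 6/9.445121 = 0.635249, proj(x) = scale * x
proj(x) = [-4.913524, -2.015391, -2.792046]
Step 3: Dot product.
a^T * proj(x) = 4*(-4.913524) - 1*(-2.015391) - 4*(-2.792046) = -6.4705


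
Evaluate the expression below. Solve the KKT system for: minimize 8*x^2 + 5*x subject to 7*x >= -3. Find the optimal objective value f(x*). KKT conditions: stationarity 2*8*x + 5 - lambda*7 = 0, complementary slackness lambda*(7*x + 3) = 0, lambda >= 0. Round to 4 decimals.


Step 1: Try lambda = 0 (constraint inactive).
Stationarity: 2*8*x + 5 = 0
x* = -5/(2*8) = -0.3125
Check constraint: 7*-0.3125 = -2.1875 >= -3 -- satisfied.
Step 2: Compute optimal value.
f(x*) = 8*(-0.3125)^2 + 5*(-0.3125) = -0.7813


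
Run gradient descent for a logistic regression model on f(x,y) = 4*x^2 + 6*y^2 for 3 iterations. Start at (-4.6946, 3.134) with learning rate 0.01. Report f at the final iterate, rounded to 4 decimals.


Gradient descent on f(x,y) = 4*x^2 + 6*y^2.
Starting point: (-4.6946, 3.134), alpha = 0.01
Step 1: grad_x = 2*4*-4.6946 = -37.5568, grad_y = 2*6*3.134 = 37.608
  x_1 = -4.6946 - 0.01*-37.5568 = -4.319
  y_1 = 3.134 - 0.01*37.608 = 2.7579
Step 2: grad_x = 2*4*-4.319 = -34.5523, grad_y = 2*6*2.7579 = 33.095
  x_2 = -4.319 - 0.01*-34.5523 = -3.9735
  y_2 = 2.7579 - 0.01*33.095 = 2.427
Step 3: grad_x = 2*4*-3.9735 = -31.7881, grad_y = 2*6*2.427 = 29.1236
  x_3 = -3.9735 - 0.01*-31.7881 = -3.6556
  y_3 = 2.427 - 0.01*29.1236 = 2.1357
f(-3.6556, 2.1357) = 4*(-3.6556)^2 + 6*2.1357^2 = 80.8226


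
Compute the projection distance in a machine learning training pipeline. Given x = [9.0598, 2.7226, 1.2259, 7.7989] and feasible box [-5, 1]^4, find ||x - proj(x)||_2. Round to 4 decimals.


Project each component onto [-5, 1].
clip(9.0598) = 1.0, clip(2.7226) = 1.0, clip(1.2259) = 1.0, clip(7.7989) = 1.0
Projection = [1.0, 1.0, 1.0, 1.0]
Squared diffs: [64.9604, 2.9674, 0.051, 46.225]
Distance = sqrt(114.2038) = 10.6866


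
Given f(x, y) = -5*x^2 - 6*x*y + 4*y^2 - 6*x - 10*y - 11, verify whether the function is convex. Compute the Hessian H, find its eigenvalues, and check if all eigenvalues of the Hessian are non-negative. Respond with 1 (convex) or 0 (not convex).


The Hessian of f(x,y) = -5*x^2 - 6*x*y + 4*y^2 - 6*x - 10*y - 11 is:
H = [[-10, -6], [-6, 8]]
Trace = -10 + 8 = -2
Determinant = -10*8 - (-6)^2 = -116
Discriminant = (-2)^2 - 4*-116 = 468.0
Eigenvalues: lambda_1 = -11.8167, lambda_2 = 9.8167
The function is not convex.

0


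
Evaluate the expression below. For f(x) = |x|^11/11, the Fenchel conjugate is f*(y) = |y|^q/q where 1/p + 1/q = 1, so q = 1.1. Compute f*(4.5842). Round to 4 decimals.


The conjugate exponent q satisfies 1/p + 1/q = 1.
p = 11, so q = 11/(11 - 1) = 1.1
|y|^q = 4.5842^1.1 = 5.3381
f*(4.5842) = 5.3381 / 1.1 = 4.8529


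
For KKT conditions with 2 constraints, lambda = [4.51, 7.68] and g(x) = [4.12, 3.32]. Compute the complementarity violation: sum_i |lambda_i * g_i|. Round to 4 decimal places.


KKT complementary slackness check:
lambda_1 * g_1 = 4.51 * 4.12 = 18.5812
lambda_2 * g_2 = 7.68 * 3.32 = 25.4976
Total violation = 18.5812 + 25.4976 = 44.0788


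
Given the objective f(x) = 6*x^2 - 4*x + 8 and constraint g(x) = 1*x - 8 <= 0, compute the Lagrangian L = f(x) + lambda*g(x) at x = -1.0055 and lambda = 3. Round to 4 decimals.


Step 1: Evaluate f(x).
f(-1.0055) = 6*(-1.0055)^2 - 4*(-1.0055) + 8 = 18.0882
Step 2: Evaluate g(x).
g(-1.0055) = 1*-1.0055 - 8 = -9.0055
Step 3: Compute Lagrangian.
L = 18.0882 + 3*-9.0055 = -8.9283


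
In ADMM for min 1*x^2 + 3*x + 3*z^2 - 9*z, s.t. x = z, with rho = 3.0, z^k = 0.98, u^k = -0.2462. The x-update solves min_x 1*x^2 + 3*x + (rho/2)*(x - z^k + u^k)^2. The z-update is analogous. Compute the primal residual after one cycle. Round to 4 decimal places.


ADMM iteration with rho = 3.0, z^k = 0.98, u^k = -0.2462
Step 1: x-update.
Minimize 1*x^2 + 3*x + (3.0/2)*(x - 0.98 - 0.2462)^2
FOC: (2*1 + 3.0)*x = -3 + 3.0*(0.98 + 0.2462)
x^{k+1} = 0.1357
Step 2: z-update.
Minimize 3*z^2 - 9*z + (3.0/2)*(0.1357 - z - 0.2462)^2
FOC: (2*3 + 3.0)*z = 9 + 3.0*(0.1357 - 0.2462)
z^{k+1} = 0.9632
Step 3: u-update.
u^{k+1} = -0.2462 + 0.1357 - 0.9632 = -1.0737
Step 4: Primal residual = |0.1357 - 0.9632| = 0.8275


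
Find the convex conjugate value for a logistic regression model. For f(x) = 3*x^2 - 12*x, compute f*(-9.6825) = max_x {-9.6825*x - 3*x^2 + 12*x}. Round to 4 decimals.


f*(y) = sup_x {y*x - a*x^2 - b*x} = sup_x {(y-b)*x - a*x^2}
FOC: (y - b) - 2a*x = 0 => x* = (y - b)/(2a)
x* = (-9.6825 + 12)/(2*3) = 0.3863
f*(-9.6825) = (y-b)^2/(4a) = (-9.6825 + 12)^2/(4*3)
= 5.3708/12 = 0.4476


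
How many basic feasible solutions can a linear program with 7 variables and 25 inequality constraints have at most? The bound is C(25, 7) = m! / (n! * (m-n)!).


Each vertex corresponds to some choice of n active constraints out of m, so the number of vertices is at most C(m, n) = m! / (n!(m-n)!).
m = 25, n = 7
Numerator: 25 * 24 * 23 * 22 * 21 * 20 * 19
Denominator: 7! = 5040
C(25, 7) = 480700


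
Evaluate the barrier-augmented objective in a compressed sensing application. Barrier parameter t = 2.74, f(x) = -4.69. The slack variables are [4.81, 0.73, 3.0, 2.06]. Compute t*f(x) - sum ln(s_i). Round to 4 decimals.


Step 1: Compute log-barrier.
ln values: [1.5707, -0.3147, 1.0986, 0.7227]
phi = -(1.5707 - 0.3147 + 1.0986 + 0.7227) = -3.0773
Step 2: Compute augmented objective.
t*f(x) = 2.74*-4.69 = -12.8506
Total = -12.8506 - 3.0773 = -15.9279


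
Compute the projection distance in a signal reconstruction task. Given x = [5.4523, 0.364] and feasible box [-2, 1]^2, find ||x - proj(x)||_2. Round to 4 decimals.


Project each component onto [-2, 1].
clip(5.4523) = 1.0, clip(0.364) = 0.364
Projection = [1.0, 0.364]
Squared diffs: [19.823, 0.0]
Distance = sqrt(19.823) = 4.4523


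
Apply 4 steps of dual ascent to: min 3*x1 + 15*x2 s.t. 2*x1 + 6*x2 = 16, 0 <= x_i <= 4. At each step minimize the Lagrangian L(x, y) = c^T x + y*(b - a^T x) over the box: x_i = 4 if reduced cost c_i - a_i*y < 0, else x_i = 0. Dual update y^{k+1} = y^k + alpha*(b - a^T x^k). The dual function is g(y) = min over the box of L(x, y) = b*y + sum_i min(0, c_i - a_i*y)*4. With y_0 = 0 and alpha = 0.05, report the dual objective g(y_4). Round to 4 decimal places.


Dual ascent for LP: min 3*x1 + 15*x2, 2*x1 + 6*x2 = 16, 0 <= x_i <= 4
Step 1: y^k = 0.0, reduced costs: (3.0, 15.0)
  x^k = (0.0, 0.0), subgradient = b - a^T x = 16.0
  y^{k+1} = 0.0 + 0.05*16.0 = 0.8
Step 2: y^k = 0.8, reduced costs: (1.4, 10.2)
  x^k = (0.0, 0.0), subgradient = b - a^T x = 16.0
  y^{k+1} = 0.8 + 0.05*16.0 = 1.6
Step 3: y^k = 1.6, reduced costs: (-0.2, 5.4)
  x^k = (4.0, 0.0), subgradient = b - a^T x = 8.0
  y^{k+1} = 1.6 + 0.05*8.0 = 2.0
Step 4: y^k = 2.0, reduced costs: (-1.0, 3.0)
  x^k = (4.0, 0.0), subgradient = b - a^T x = 8.0
  y^{k+1} = 2.0 + 0.05*8.0 = 2.4
Dual objective at y_4 = 2.4: reduced costs (-1.8, 0.6), box minimizer x = (4.0, 0.0)
g(y_4) = b*y + (c1 - a1*y)*x1 + (c2 - a2*y)*x2 = 16*2.4 + (-1.8)*4.0 + 0.6*0.0 = 38.4 - 7.2 + 0.0 = 31.2


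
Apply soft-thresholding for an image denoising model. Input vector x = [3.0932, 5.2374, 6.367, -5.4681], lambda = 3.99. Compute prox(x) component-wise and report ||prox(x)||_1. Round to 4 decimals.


Soft-thresholding with lambda = 3.99:
prox(3.0932) = sign(3.0932)*max(|3.0932| - 3.99, 0) = 0.0
prox(5.2374) = sign(5.2374)*max(|5.2374| - 3.99, 0) = 1.2474
prox(6.367) = sign(6.367)*max(|6.367| - 3.99, 0) = 2.377
prox(-5.4681) = sign(-5.4681)*max(|-5.4681| - 3.99, 0) = -1.4781
prox(x) = [0.0, 1.2474, 2.377, -1.4781]
||prox(x)||_1 = 0.0 + 1.2474 + 2.377 + 1.4781 = 5.1025


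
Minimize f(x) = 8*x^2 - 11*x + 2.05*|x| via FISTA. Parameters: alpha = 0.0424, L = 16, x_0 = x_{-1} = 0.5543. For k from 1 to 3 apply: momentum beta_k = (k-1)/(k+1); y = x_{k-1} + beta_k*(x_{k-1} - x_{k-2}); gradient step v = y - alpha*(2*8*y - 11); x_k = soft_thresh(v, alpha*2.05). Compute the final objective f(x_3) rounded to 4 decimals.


FISTA on f(x) = 8*x^2 - 11*x + 2.05*|x|
L = 16, alpha = 0.0424
Iteration 1: beta = 0.0, y = 0.5543 + 0.0*(0.5543 - 0.5543) = 0.5543
  grad(y) = -2.1312, v = y - alpha*grad = 0.6447
  prox(v) = soft_thresh(0.6447, 0.0869) = 0.5577
Iteration 2: beta = 0.3333, y = 0.5577 + 0.3333*(0.5577 - 0.5543) = 0.5589
  grad(y) = -2.0578, v = y - alpha*grad = 0.6461
  prox(v) = soft_thresh(0.6461, 0.0869) = 0.5592
Iteration 3: beta = 0.5, y = 0.5592 + 0.5*(0.5592 - 0.5577) = 0.56
  grad(y) = -2.0407, v = y - alpha*grad = 0.6465
  prox(v) = soft_thresh(0.6465, 0.0869) = 0.5596
f(x_3) = 8*0.5596^2 - 11*0.5596 + 2.05*|0.5596| = -2.5032


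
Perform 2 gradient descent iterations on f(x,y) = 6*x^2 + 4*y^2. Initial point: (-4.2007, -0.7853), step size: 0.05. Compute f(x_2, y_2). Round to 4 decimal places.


Gradient descent on f(x,y) = 6*x^2 + 4*y^2.
Starting point: (-4.2007, -0.7853), alpha = 0.05
Step 1: grad_x = 2*6*-4.2007 = -50.4084, grad_y = 2*4*-0.7853 = -6.2824
  x_1 = -4.2007 - 0.05*-50.4084 = -1.6803
  y_1 = -0.7853 - 0.05*-6.2824 = -0.4712
Step 2: grad_x = 2*6*-1.6803 = -20.1634, grad_y = 2*4*-0.4712 = -3.7694
  x_2 = -1.6803 - 0.05*-20.1634 = -0.6721
  y_2 = -0.4712 - 0.05*-3.7694 = -0.2827
f(-0.6721, -0.2827) = 6*(-0.6721)^2 + 4*(-0.2827)^2 = 3.0301


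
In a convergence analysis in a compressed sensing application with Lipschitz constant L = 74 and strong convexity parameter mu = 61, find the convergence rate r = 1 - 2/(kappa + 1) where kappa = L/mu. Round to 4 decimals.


Step 1: Compute the condition number.
kappa = L/mu = 74/61 = 1.2131
Step 2: Compute the convergence rate.
r = 1 - 2/(kappa + 1) = 1 - 2*mu/(L + mu) = (L - mu)/(L + mu) = 13/135 = 0.0963


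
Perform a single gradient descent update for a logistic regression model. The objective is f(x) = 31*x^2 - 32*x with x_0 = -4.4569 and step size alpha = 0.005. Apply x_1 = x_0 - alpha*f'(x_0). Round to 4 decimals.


We compute the gradient at x_0 and apply the update.
f'(x) = 62*x - 32
f'(-4.4569) = 62*-4.4569 - 32 = -308.3278
x_1 = -4.4569 - 0.005*-308.3278 = -2.9153


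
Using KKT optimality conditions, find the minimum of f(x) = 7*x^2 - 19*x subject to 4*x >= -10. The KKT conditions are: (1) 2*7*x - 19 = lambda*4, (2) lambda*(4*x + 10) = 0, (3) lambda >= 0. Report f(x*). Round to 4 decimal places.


Step 1: Try lambda = 0 (constraint inactive).
Stationarity: 2*7*x - 19 = 0
x* = 19/(2*7) = 19/14 = 1.3571 (rounded; the exact value 19/14 is used below)
Check constraint: 4*1.3571 = 5.4284 >= -10 -- satisfied.
Step 2: Compute optimal value.
f(x*) = 7*(19/14)^2 - 19*(19/14) = -12.8929


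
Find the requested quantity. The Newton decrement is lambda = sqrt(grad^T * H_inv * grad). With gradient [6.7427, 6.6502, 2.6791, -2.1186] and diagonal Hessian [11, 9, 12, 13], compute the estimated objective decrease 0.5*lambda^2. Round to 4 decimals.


Step 1: H is diagonal, so H^(-1) * g = [0.613, 0.7389, 0.2233, -0.163].
Step 2: g^T H^(-1) g = sum_i g_i^2 / H_ii
  = (6.7427)^2/11 + (6.6502)^2/9 + (2.6791)^2/12 + (-2.1186)^2/13
  = 4.1331 + 4.9139 + 0.5981 + 0.3453 = 9.9904
Step 3: Objective decrease = 0.5 * g^T H^(-1) g = 4.9952


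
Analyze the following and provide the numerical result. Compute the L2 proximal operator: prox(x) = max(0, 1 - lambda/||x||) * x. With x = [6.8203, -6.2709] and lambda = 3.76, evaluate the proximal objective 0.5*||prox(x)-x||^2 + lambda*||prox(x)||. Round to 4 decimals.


Step 1: Compute ||x||.
||x|| = 9.265
Step 2: Compute scaling factor.
scale = max(0, 1 - 3.76/9.265) = 0.5942
Step 3: prox(x) = [4.0524, -3.726]
||prox(x)|| = 5.505
Step 4: Proximal objective.
0.5*||prox-x||^2 = 7.0688
lambda*||prox|| = 20.6988
Total = 27.7677


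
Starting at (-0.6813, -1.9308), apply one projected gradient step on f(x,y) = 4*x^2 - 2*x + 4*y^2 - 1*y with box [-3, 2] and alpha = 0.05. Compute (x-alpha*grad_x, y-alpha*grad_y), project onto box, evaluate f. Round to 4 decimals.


Step 1: Compute gradient at (-0.6813, -1.9308).
grad_x = 2*4*-0.6813 - 2 = -7.4504
grad_y = 2*4*-1.9308 - 1 = -16.4464
Step 2: Gradient step.
x_raw = -0.6813 - 0.05*-7.4504 = -0.3088
y_raw = -1.9308 - 0.05*-16.4464 = -1.1085
Step 3: Project onto [-3, 2].
x_proj = clip(-0.3088) = -0.3088
y_proj = clip(-1.1085) = -1.1085
Step 4: Evaluate f.
f(-0.3088, -1.1085) = 7.0223


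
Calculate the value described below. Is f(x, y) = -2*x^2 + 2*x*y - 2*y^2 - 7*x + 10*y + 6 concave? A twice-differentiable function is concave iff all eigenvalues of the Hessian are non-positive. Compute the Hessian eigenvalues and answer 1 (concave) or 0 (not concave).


The Hessian of f(x,y) = -2*x^2 + 2*x*y - 2*y^2 - 7*x + 10*y + 6 is:
H = [[-4, 2], [2, -4]]
Trace = -4 - 4 = -8
Determinant = -4*-4 - (2)^2 = 12
Discriminant = (-8)^2 - 4*12 = 16.0
Eigenvalues: lambda_1 = -6.0, lambda_2 = -2.0
The function is concave.

1


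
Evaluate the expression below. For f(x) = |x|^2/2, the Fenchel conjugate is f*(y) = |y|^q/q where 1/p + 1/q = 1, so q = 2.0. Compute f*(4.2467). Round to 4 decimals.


The conjugate exponent q satisfies 1/p + 1/q = 1.
p = 2, so q = 2/(2 - 1) = 2.0
|y|^q = 4.2467^2.0 = 18.0345
f*(4.2467) = 18.0345 / 2.0 = 9.0172


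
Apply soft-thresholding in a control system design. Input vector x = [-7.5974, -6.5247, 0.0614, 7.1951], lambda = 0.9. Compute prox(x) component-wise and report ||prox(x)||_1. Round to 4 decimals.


Soft-thresholding with lambda = 0.9:
prox(-7.5974) = sign(-7.5974)*max(|-7.5974| - 0.9, 0) = -6.6974
prox(-6.5247) = sign(-6.5247)*max(|-6.5247| - 0.9, 0) = -5.6247
prox(0.0614) = sign(0.0614)*max(|0.0614| - 0.9, 0) = 0.0
prox(7.1951) = sign(7.1951)*max(|7.1951| - 0.9, 0) = 6.2951
prox(x) = [-6.6974, -5.6247, 0.0, 6.2951]
||prox(x)||_1 = 6.6974 + 5.6247 + 0.0 + 6.2951 = 18.6172


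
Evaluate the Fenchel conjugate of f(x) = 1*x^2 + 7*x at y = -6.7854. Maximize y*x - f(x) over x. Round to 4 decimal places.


f*(y) = sup_x {y*x - a*x^2 - b*x} = sup_x {(y-b)*x - a*x^2}
FOC: (y - b) - 2a*x = 0 => x* = (y - b)/(2a)
x* = (-6.7854 - 7)/(2*1) = -6.8927
f*(-6.7854) = (y-b)^2/(4a) = (-6.7854 - 7)^2/(4*1)
= 190.0373/4 = 47.5093


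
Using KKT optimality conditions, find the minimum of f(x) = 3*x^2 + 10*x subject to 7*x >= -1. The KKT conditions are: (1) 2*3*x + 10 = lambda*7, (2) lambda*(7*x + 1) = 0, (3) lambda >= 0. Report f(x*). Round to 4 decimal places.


Step 1: Try lambda = 0 (constraint inactive).
x_unc = -10/(2*3) = -1.6667
Check: 7*-1.6667 = -11.6669 < -1 -- violated!
Step 2: Constraint must be active: 7*x = -1
x* = -1/7 = -0.1429 (rounded; the exact value -1/7 is used below)
lambda = (2*3*(-1/7) + 10)/7 = 1.3061
Step 3: Compute optimal value.
f(x*) = 3*(-1/7)^2 + 10*(-1/7) = -1.3673


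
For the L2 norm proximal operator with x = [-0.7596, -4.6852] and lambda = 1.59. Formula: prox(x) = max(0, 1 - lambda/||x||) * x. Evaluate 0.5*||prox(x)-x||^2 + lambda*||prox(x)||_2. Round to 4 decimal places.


Step 1: Compute ||x||.
||x|| = 4.7464
Step 2: Compute scaling factor.
scale = max(0, 1 - 1.59/4.7464) = 0.665
Step 3: prox(x) = [-0.5051, -3.1157]
||prox(x)|| = 3.1564
Step 4: Proximal objective.
0.5*||prox-x||^2 = 1.2641
lambda*||prox|| = 5.0187
Total = 6.2827


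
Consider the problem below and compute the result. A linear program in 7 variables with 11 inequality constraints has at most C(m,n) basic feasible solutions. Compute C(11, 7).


Each vertex corresponds to some choice of n active constraints out of m, so the number of vertices is at most C(m, n) = m! / (n!(m-n)!).
m = 11, n = 7
Numerator: 11 * 10 * 9 * 8 * 7 * 6 * 5
Denominator: 7! = 5040
C(11, 7) = 330


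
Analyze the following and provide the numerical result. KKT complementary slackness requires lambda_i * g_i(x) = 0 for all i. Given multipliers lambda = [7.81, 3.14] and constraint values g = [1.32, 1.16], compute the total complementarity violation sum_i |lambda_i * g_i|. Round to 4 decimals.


KKT complementary slackness check:
lambda_1 * g_1 = 7.81 * 1.32 = 10.3092
lambda_2 * g_2 = 3.14 * 1.16 = 3.6424
Total violation = 10.3092 + 3.6424 = 13.9516


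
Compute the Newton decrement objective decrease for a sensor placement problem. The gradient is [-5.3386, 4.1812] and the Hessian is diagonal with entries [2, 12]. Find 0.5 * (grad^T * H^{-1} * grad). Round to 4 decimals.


Step 1: H is diagonal, so H^(-1) * g = [-2.6693, 0.3484].
Step 2: g^T H^(-1) g = sum_i g_i^2 / H_ii
  = (-5.3386)^2/2 + (4.1812)^2/12
  = 14.2503 + 1.4569 = 15.7072
Step 3: Objective decrease = 0.5 * g^T H^(-1) g = 7.8536


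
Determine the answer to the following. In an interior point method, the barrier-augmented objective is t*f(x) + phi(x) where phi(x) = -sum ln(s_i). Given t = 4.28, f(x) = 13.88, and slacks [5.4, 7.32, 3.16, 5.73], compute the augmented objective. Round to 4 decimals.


Step 1: Compute log-barrier.
ln values: [1.6864, 1.9906, 1.1506, 1.7457]
phi = -(1.6864 + 1.9906 + 1.1506 + 1.7457) = -6.5733
Step 2: Compute augmented objective.
t*f(x) = 4.28*13.88 = 59.4064
Total = 59.4064 - 6.5733 = 52.8331


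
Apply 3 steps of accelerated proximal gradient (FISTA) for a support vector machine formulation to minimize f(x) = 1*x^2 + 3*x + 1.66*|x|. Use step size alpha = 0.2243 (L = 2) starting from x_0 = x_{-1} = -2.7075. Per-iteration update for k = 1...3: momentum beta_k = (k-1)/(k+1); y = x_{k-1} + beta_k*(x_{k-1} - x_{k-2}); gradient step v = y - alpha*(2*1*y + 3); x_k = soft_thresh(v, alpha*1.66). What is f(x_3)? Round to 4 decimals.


FISTA on f(x) = 1*x^2 + 3*x + 1.66*|x|
L = 2, alpha = 0.2243
Iteration 1: beta = 0.0, y = -2.7075 + 0.0*(-2.7075 + 2.7075) = -2.7075
  grad(y) = -2.415, v = y - alpha*grad = -2.1658
  prox(v) = soft_thresh(-2.1658, 0.3723) = -1.7935
Iteration 2: beta = 0.3333, y = -1.7935 + 0.3333*(-1.7935 + 2.7075) = -1.4888
  grad(y) = 0.0224, v = y - alpha*grad = -1.4938
  prox(v) = soft_thresh(-1.4938, 0.3723) = -1.1215
Iteration 3: beta = 0.5, y = -1.1215 + 0.5*(-1.1215 + 1.7935) = -0.7855
  grad(y) = 1.429, v = y - alpha*grad = -1.106
  prox(v) = soft_thresh(-1.106, 0.3723) = -0.7337
f(x_3) = 1*(-0.7337)^2 + 3*(-0.7337) + 1.66*|-0.7337| = -0.4448
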